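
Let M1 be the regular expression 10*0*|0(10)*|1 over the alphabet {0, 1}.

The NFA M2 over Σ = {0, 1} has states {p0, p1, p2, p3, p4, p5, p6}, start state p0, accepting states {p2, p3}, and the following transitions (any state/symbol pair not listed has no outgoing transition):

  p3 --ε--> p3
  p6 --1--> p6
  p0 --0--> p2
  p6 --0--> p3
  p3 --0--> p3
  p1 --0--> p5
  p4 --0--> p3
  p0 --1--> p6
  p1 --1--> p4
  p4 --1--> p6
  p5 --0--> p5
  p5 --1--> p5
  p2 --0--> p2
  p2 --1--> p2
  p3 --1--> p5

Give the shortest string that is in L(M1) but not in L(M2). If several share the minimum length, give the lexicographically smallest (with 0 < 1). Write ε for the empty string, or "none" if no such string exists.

1

The string 1 is accepted by M1 but not by M2.
No shorter string lies in the difference, and 1 is the lexicographically first length-1 string in L(M1) \ L(M2).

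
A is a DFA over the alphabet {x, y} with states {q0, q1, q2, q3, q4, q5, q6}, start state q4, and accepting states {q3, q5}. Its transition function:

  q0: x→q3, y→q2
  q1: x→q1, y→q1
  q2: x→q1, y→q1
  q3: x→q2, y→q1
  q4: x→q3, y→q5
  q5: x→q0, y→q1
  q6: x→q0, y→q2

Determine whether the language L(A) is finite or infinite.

The useful states (reachable from q4 and able to reach an accepting state) are {q0, q3, q4, q5}.
Restricted to these states the transition graph has no cycle, so every accepting path has bounded length and L is finite.

finite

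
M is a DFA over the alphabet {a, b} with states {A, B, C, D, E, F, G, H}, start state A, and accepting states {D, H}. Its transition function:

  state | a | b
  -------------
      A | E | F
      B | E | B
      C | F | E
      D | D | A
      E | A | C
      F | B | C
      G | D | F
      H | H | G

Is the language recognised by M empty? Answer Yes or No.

Yes

The states reachable from the start state are {A, B, C, E, F}.
None of the accepting states {D, H} is reachable, so no string is accepted and L(M) = ∅.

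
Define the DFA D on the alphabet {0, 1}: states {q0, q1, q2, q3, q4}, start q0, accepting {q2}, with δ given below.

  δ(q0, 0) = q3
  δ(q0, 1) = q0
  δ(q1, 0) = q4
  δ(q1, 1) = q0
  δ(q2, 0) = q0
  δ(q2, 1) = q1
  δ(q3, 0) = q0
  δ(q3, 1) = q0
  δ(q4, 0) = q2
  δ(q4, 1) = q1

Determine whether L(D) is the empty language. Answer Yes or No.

The states reachable from the start state are {q0, q3}.
None of the accepting states {q2} is reachable, so no string is accepted and L(D) = ∅.

Yes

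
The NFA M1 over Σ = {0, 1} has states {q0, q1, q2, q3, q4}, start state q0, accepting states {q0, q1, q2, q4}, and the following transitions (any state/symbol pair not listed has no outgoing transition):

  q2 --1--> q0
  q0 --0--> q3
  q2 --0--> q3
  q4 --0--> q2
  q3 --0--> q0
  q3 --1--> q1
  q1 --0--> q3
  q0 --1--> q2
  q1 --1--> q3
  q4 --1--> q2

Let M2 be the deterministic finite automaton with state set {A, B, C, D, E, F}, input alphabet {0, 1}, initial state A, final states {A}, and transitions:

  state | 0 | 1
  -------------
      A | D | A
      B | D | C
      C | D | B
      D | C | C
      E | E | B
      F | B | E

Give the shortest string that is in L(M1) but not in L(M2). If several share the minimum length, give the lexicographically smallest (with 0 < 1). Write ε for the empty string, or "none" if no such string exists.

00

The string 00 is accepted by M1 but not by M2.
No shorter string lies in the difference, and 00 is the lexicographically first length-2 string in L(M1) \ L(M2).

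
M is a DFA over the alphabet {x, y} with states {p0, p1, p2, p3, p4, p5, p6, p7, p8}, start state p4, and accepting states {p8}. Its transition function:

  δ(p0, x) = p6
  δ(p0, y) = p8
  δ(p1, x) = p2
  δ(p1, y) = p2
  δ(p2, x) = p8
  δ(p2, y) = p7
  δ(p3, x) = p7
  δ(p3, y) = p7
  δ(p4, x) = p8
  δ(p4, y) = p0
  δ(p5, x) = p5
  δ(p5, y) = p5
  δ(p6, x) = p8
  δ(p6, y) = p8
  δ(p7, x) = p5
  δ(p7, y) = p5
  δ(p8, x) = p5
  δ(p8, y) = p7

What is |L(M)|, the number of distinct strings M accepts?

The useful subgraph on states {p0, p4, p6, p8} is acyclic, so L(M) is finite; the longest accepting path visits 4 useful states, giving maximum string length 3.
Counting accepting paths from p4 by length: 1 of length 1, 1 of length 2, 2 of length 3. Total 4.

4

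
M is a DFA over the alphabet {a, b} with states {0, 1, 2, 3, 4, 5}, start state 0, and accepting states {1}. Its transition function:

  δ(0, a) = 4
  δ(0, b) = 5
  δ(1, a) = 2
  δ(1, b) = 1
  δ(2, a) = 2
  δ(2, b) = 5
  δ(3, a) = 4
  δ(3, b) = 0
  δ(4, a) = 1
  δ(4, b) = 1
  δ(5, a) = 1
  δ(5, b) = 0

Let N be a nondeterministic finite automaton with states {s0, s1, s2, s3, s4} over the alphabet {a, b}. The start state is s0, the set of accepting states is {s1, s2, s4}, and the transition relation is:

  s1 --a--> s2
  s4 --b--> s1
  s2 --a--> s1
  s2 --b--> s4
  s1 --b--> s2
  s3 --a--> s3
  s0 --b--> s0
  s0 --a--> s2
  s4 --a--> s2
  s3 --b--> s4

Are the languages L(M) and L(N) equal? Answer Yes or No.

No

The string a is accepted by N but rejected by M.
So L(M) ≠ L(N).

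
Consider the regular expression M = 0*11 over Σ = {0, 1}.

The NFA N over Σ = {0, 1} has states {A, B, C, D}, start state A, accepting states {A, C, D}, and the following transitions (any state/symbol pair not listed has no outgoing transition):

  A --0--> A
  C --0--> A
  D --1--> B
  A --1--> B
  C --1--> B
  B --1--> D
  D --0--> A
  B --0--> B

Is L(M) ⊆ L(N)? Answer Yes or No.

Yes

Converting the expression M to a DFA (subset construction, then merging equivalent states) gives the minimal DFA with states {m0, m1, m2, m3}, start state m0, accepting states {m3} and transitions m0: 0→m0, 1→m1; m1: 0→m2, 1→m3; m2: 0→m2, 1→m2; m3: 0→m2, 1→m2.
Exploring the product automaton M × N from the start pair (m0, A), following both machines on each input symbol, reaches 6 state pairs: (m0, A), (m1, B), (m2, B), (m3, D), (m2, D), (m2, A).
M accepts in {m3} and N accepts in {A, C, D}. The reachable pairs whose M-component is accepting are (m3, D); in each of them the N-component is accepting too, so the product for L(M) \ L(N) (M-component accepting, N-component rejecting) has no reachable accepting pair and the difference is empty.
Hence every string in L(M) is also in L(N).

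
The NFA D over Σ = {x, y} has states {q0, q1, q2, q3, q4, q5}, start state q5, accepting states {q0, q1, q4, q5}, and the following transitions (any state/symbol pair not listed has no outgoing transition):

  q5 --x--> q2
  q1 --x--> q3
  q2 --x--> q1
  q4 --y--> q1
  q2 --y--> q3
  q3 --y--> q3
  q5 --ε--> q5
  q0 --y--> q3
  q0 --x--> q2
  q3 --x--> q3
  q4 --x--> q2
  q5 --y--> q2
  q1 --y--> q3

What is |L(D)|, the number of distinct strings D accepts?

The useful subgraph on states {q1, q2, q5} is acyclic, so L(D) is finite; the longest accepting path visits 3 useful states, giving maximum string length 2.
Counting accepting paths from q5 by length: 1 of length 0, 2 of length 2. Total 3.

3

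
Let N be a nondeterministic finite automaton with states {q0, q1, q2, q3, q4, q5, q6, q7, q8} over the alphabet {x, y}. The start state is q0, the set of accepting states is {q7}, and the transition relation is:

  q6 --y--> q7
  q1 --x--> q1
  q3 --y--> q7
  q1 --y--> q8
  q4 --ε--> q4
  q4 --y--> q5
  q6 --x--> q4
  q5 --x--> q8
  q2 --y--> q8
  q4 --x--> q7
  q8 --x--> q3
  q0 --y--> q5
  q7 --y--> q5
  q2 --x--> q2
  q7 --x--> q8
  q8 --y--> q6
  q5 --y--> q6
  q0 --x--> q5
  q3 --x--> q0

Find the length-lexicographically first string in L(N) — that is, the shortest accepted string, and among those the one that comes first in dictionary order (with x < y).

A breadth-first search from q0 reaches an accepting state first via the path q0 → q5 → q6 → q7 on input xyy.
No string of length < 3 is accepted (BFS exhausts all shorter strings without reaching an accepting state), and xyy is the lexicographically least accepting string of length 3.

xyy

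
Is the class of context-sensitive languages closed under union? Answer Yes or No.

Yes

A linear-bounded automaton can nondeterministically choose to simulate the LBA for L₁ or the LBA for L₂; equivalently, with disjoint nonterminals, S → S₁ | S₂ added to two noncontracting grammars is still noncontracting.
So the context-sensitive languages are closed under union.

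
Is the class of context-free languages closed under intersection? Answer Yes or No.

{aⁿbⁿcᵐ : m,n≥0} and {aᵐbⁿcⁿ : m,n≥0} are both context-free, but their intersection {aⁿbⁿcⁿ : n≥0} is not (pumping lemma).

No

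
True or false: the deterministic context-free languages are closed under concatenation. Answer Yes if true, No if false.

Take L₁ = {ε, c} (finite, hence regular and DCFL) and L₂ = {c aⁿbⁿ : n≥0} ∪ {cc aⁿb²ⁿ : n≥0} (a DCFL: the number of leading c's tells the DPDA whether to pop one stack symbol per b or per two b's). Then L₁L₂ ∩ cca⁺b* = {cc aⁿbⁿ : n≥1} ∪ {cc aⁿb²ⁿ : n≥1}. If L₁L₂ were a DCFL, so would be this intersection with a regular set, and a DPDA for it started from its configuration after reading cc would accept {aⁿbⁿ : n≥1} ∪ {aⁿb²ⁿ : n≥1}, which no deterministic PDA accepts (a DPDA for it would have a single run on aⁿb²ⁿ, accepting after the prefix aⁿbⁿ and accepting again after n more b's; an ordinary PDA that simulates it on a's and b's and, at any moment when it is accepting, may switch to reading only a fresh letter d while feeding each d to the simulation as a b, would accept aⁱbʲdᵏ (k≥1) exactly when both aⁱbʲ and aⁱbʲ⁺ᵏ are in the language, i.e. its language intersected with the regular set a*b*d⁺ would be exactly {aⁿbⁿdⁿ : n≥1} — impossible, since context-free languages are closed under intersection with regular sets and {aⁿbⁿdⁿ} is not context-free). Hence L₁L₂ is not a DCFL.

No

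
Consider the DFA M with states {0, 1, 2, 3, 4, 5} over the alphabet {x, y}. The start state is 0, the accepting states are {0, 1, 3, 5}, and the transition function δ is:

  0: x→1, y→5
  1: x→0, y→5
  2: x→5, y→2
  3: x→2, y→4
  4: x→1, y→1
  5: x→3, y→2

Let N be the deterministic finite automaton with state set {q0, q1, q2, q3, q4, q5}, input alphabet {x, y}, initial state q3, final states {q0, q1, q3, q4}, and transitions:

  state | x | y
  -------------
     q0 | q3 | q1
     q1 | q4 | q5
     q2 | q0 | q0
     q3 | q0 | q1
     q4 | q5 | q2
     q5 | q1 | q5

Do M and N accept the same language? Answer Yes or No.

Exploring the product automaton M × N from the start pair (0, q3), following both machines on each input symbol, reaches 6 state pairs: (0, q3), (1, q0), (5, q1), (3, q4), (2, q5), (4, q2).
M accepts in {0, 1, 3, 5} and N accepts in {q0, q1, q3, q4}. In every reachable pair the two components are either both accepting — (0, q3), (1, q0), (5, q1), (3, q4) — or both non-accepting, so no string is accepted by exactly one of the machines: L(M) \ L(N) and L(N) \ L(M) are both empty.
Hence every string is accepted by M iff it is accepted by N, and the two languages coincide.

Yes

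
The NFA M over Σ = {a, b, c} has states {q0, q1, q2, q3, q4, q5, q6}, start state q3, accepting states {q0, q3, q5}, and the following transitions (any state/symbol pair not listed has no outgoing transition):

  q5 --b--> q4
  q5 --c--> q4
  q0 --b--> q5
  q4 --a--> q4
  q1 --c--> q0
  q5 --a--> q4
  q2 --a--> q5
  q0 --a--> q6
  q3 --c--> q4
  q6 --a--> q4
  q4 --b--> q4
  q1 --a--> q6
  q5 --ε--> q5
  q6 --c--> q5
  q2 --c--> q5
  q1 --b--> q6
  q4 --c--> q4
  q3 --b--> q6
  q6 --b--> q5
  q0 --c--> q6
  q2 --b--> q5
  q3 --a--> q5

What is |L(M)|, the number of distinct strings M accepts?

The useful subgraph on states {q3, q5, q6} is acyclic, so L(M) is finite; the longest accepting path visits 3 useful states, giving maximum string length 2.
Counting accepting paths from q3 by length: 1 of length 0, 1 of length 1, 2 of length 2. Total 4.

4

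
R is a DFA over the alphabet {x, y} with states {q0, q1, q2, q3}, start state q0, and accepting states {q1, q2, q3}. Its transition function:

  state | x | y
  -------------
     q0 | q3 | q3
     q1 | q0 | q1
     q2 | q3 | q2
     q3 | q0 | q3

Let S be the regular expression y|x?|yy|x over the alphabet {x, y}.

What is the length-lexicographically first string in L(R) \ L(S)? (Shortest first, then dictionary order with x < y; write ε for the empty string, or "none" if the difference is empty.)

xy

The string xy is accepted by R but not by S.
No shorter string lies in the difference, and xy is the lexicographically first length-2 string in L(R) \ L(S).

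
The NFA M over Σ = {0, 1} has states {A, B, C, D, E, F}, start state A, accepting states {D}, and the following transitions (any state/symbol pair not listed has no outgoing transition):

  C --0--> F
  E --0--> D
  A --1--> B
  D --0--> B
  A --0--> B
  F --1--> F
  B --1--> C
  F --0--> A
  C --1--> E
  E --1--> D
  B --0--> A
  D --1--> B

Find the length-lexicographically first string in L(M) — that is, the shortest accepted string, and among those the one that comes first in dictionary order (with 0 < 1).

A breadth-first search from A reaches an accepting state first via the path A → B → C → E → D on input 0110.
No string of length < 4 is accepted (BFS exhausts all shorter strings without reaching an accepting state), and 0110 is the lexicographically least accepting string of length 4.

0110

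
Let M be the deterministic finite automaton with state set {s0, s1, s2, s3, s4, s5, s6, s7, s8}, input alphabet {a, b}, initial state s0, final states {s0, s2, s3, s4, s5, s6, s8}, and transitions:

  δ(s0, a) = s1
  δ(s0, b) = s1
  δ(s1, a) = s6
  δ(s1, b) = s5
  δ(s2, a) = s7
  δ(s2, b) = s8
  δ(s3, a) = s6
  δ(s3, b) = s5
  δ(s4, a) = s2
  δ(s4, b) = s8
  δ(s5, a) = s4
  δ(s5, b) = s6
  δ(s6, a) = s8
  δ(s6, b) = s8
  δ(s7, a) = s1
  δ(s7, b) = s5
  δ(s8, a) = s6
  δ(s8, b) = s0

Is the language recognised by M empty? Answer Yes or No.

The empty string ε is accepted: the run s0 ends in the accepting state s0.
Since at least one string is accepted, L(M) is not empty.

No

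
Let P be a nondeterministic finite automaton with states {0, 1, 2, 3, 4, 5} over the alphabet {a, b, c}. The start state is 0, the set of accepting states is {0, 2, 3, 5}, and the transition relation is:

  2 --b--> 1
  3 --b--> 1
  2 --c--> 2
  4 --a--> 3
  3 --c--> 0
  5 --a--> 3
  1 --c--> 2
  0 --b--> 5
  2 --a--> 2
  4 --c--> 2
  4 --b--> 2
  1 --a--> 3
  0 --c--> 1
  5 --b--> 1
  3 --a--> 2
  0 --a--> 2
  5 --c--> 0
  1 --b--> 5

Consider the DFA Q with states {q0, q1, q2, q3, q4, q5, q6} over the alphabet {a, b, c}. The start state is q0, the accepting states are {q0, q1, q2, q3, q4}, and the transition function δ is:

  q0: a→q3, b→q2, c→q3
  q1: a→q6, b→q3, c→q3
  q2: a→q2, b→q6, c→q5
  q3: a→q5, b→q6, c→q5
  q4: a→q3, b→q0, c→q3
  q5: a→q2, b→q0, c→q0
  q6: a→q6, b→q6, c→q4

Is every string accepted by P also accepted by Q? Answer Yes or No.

The string aa is in L(P) but not in L(Q).
So L(P) ⊄ L(Q).

No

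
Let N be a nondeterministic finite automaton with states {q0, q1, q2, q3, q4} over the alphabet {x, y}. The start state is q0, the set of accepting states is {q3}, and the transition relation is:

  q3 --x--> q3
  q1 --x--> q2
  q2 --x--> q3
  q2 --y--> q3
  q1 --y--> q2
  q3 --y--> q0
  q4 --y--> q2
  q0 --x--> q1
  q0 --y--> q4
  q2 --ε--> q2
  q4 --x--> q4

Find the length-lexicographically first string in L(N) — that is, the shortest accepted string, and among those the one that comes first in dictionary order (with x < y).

xxx

A breadth-first search from q0 reaches an accepting state first via the path q0 → q1 → q2 → q3 on input xxx.
No string of length < 3 is accepted (BFS exhausts all shorter strings without reaching an accepting state), and xxx is the lexicographically least accepting string of length 3.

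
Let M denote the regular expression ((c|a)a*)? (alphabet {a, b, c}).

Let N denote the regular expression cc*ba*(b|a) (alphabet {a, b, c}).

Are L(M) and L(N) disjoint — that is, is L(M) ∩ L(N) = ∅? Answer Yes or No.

Yes

Converting the expression M to a DFA (subset construction, then merging equivalent states) gives the minimal DFA with states {m0, m1, m2}, start state m0, accepting states {m0, m1} and transitions m0: a→m1, b→m2, c→m1; m1: a→m1, b→m2, c→m2; m2: a→m2, b→m2, c→m2.
Converting the expression N to a DFA (subset construction, then merging equivalent states) gives the minimal DFA with states {n0, n1, n2, n3, n4, n5}, start state n0, accepting states {n4, n5} and transitions n0: a→n1, b→n1, c→n2; n1: a→n1, b→n1, c→n1; n2: a→n1, b→n3, c→n2; n3: a→n4, b→n5, c→n1; n4: a→n4, b→n5, c→n1; n5: a→n1, b→n1, c→n1.
Exploring the product automaton M × N from the start pair (m0, n0), following both machines on each input symbol, reaches 8 state pairs: (m0, n0), (m1, n1), (m2, n1), (m1, n2), (m2, n3), (m2, n2), (m2, n4), (m2, n5).
M accepts in {m0, m1} and N accepts in {n4, n5}; no reachable pair has both components accepting, so no string drives both machines to acceptance simultaneously and L(M) ∩ L(N) = ∅.
So no string is accepted by both, and the intersection is empty.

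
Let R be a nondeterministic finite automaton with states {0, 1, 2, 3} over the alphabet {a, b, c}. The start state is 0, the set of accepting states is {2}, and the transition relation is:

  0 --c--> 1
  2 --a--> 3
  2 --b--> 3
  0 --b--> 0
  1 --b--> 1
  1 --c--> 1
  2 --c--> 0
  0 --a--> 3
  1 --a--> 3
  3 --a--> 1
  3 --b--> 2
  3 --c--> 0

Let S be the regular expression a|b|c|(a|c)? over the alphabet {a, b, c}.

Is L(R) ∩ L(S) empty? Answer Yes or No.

Yes

Converting the expression S to a DFA (subset construction, then merging equivalent states) gives the minimal DFA with states {s0, s1, s2}, start state s0, accepting states {s0, s1} and transitions s0: a→s1, b→s1, c→s1; s1: a→s2, b→s2, c→s2; s2: a→s2, b→s2, c→s2.
Exploring the product automaton R × S from the start pair (0, s0), following both machines on each input symbol, reaches 8 state pairs: (0, s0), (3, s1), (0, s1), (1, s1), (1, s2), (2, s2), (0, s2), (3, s2).
R accepts in {2} and S accepts in {s0, s1}; no reachable pair has both components accepting, so no string drives both machines to acceptance simultaneously and L(R) ∩ L(S) = ∅.
So no string is accepted by both, and the intersection is empty.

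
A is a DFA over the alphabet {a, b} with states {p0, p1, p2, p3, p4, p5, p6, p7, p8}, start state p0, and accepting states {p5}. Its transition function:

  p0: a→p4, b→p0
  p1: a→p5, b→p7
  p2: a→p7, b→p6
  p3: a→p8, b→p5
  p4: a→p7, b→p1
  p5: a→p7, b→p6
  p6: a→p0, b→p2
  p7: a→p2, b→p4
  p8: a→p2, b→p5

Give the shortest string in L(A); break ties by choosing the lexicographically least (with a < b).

A breadth-first search from p0 reaches an accepting state first via the path p0 → p4 → p1 → p5 on input aba.
No string of length < 3 is accepted (BFS exhausts all shorter strings without reaching an accepting state), and aba is the lexicographically least accepting string of length 3.

aba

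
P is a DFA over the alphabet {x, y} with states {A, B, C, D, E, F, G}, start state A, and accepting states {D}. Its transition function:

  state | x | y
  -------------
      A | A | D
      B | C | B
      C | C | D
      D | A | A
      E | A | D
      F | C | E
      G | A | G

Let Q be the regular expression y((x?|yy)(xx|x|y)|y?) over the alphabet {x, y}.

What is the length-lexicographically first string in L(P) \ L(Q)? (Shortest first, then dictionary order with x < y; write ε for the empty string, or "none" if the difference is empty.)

The string xy is accepted by P but not by Q.
No shorter string lies in the difference, and xy is the lexicographically first length-2 string in L(P) \ L(Q).

xy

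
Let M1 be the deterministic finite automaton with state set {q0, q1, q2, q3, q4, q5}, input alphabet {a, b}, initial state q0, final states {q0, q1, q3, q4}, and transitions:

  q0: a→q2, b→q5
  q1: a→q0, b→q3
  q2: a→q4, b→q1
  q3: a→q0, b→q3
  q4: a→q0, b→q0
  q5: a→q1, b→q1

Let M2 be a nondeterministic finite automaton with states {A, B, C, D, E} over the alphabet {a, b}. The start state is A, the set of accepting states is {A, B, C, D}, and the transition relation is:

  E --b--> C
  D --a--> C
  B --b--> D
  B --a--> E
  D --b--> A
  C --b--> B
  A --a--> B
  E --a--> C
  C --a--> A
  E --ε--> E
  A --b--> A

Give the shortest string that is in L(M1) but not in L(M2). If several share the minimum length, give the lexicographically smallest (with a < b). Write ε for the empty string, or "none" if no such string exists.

The string aa is accepted by M1 but not by M2.
No shorter string lies in the difference, and aa is the lexicographically first length-2 string in L(M1) \ L(M2).

aa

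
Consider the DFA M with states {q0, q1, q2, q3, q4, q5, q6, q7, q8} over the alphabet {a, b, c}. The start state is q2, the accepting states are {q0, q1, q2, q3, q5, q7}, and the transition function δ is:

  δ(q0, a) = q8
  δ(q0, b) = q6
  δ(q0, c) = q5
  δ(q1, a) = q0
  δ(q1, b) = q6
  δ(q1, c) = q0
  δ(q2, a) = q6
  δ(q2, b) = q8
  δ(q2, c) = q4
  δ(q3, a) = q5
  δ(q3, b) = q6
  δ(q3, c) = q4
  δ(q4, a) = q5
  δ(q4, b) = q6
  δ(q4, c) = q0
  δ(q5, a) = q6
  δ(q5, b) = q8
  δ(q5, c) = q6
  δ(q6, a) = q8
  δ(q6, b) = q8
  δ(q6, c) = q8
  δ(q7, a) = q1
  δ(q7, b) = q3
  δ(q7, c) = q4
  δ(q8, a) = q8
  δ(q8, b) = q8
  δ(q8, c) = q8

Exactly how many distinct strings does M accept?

The useful subgraph on states {q0, q2, q4, q5} is acyclic, so L(M) is finite; the longest accepting path visits 4 useful states, giving maximum string length 3.
Counting accepting paths from q2 by length: 1 of length 0, 2 of length 2, 1 of length 3. Total 4.

4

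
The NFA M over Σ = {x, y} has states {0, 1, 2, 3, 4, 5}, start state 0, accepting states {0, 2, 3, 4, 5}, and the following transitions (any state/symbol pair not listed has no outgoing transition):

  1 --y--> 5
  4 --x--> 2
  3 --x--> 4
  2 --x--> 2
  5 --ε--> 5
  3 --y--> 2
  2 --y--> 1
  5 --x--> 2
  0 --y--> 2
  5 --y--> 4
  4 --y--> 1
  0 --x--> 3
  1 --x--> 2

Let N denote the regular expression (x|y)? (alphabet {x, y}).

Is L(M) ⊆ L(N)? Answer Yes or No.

The string xx is in L(M) but not in L(N).
So L(M) ⊄ L(N).

No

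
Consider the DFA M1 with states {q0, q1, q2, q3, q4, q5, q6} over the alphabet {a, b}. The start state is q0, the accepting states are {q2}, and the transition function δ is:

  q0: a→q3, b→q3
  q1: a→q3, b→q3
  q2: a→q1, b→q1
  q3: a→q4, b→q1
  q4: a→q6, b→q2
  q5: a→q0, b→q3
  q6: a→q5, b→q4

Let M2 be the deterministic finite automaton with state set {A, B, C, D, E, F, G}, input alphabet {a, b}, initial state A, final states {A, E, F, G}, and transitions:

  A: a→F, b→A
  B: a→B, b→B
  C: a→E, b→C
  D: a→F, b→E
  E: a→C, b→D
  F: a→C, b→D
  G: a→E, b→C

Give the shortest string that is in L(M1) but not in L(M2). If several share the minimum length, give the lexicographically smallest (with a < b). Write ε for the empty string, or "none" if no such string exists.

The string aab is accepted by M1 but not by M2.
No shorter string lies in the difference, and aab is the lexicographically first length-3 string in L(M1) \ L(M2).

aab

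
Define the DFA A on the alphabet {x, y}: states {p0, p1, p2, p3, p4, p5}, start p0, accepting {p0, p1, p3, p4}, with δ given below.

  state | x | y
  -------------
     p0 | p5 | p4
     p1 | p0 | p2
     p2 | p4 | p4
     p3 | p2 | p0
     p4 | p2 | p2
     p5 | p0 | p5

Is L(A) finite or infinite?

infinite

State p4 is reachable from the start and can reach an accepting state, and it lies on the cycle p4 → p2 → p4.
Traversing that cycle any number of times yields accepted strings of unbounded length, so the language is infinite.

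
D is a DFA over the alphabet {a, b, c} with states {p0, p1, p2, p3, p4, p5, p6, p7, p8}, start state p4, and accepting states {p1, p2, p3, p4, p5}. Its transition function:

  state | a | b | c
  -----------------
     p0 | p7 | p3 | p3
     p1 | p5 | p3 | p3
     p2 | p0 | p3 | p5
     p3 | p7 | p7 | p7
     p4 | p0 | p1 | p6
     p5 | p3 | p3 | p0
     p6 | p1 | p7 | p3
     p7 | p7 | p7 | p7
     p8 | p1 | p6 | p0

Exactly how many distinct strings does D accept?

20

The useful subgraph on states {p0, p1, p3, p4, p5, p6} is acyclic, so L(D) is finite; the longest accepting path visits 6 useful states, giving maximum string length 5.
Counting accepting paths from p4 by length: 1 of length 0, 1 of length 1, 7 of length 2, 5 of length 3, 4 of length 4, 2 of length 5. Total 20.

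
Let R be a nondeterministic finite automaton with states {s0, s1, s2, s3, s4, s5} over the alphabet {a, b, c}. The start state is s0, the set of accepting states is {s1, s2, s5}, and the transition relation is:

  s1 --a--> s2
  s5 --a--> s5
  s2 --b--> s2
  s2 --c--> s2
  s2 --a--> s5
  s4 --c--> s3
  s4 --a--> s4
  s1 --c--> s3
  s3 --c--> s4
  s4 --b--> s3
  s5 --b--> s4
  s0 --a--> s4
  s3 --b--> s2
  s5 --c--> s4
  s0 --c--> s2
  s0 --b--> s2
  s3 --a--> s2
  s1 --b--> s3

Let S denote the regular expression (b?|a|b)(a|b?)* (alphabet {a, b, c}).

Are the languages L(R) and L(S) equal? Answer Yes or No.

No

The string c is accepted by R but rejected by S.
So L(R) ≠ L(S).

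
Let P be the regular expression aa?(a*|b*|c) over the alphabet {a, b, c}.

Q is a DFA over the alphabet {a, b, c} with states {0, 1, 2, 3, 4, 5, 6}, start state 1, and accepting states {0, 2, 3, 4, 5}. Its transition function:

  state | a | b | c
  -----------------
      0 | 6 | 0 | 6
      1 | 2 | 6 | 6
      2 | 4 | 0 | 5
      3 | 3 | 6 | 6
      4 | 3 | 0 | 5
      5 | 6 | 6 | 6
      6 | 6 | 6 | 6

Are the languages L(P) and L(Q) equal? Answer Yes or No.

Yes

Converting the expression P to a DFA (subset construction, then merging equivalent states) gives the minimal DFA with states {p0, p1, p2, p3, p4, p5, p6}, start state p0, accepting states {p1, p3, p4, p5, p6} and transitions p0: a→p1, b→p2, c→p2; p1: a→p3, b→p4, c→p5; p2: a→p2, b→p2, c→p2; p3: a→p6, b→p4, c→p5; p4: a→p2, b→p4, c→p2; p5: a→p2, b→p2, c→p2; p6: a→p6, b→p2, c→p2.
Exploring the product automaton P × Q from the start pair (p0, 1), following both machines on each input symbol, reaches 7 state pairs: (p0, 1), (p1, 2), (p2, 6), (p3, 4), (p4, 0), (p5, 5), (p6, 3).
P accepts in {p1, p3, p4, p5, p6} and Q accepts in {0, 2, 3, 4, 5}. In every reachable pair the two components are either both accepting — (p1, 2), (p3, 4), (p4, 0), (p5, 5), (p6, 3) — or both non-accepting, so no string is accepted by exactly one of the machines: L(P) \ L(Q) and L(Q) \ L(P) are both empty.
Hence every string is accepted by P iff it is accepted by Q, and the two languages coincide.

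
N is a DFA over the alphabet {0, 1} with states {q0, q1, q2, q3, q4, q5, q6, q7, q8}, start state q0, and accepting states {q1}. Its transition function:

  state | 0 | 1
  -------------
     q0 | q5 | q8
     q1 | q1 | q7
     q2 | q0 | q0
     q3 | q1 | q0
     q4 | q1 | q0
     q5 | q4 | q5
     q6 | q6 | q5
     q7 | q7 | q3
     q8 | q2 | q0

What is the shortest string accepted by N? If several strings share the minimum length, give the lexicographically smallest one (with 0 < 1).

000

A breadth-first search from q0 reaches an accepting state first via the path q0 → q5 → q4 → q1 on input 000.
No string of length < 3 is accepted (BFS exhausts all shorter strings without reaching an accepting state), and 000 is the lexicographically least accepting string of length 3.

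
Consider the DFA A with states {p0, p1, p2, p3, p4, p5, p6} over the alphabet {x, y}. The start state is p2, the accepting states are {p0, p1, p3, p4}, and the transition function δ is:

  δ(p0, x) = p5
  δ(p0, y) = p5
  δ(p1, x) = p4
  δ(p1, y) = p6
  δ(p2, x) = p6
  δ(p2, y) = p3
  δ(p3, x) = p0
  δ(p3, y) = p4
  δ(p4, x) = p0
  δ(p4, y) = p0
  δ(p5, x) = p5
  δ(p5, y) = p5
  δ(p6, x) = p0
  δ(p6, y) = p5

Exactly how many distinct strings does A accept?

The useful subgraph on states {p0, p2, p3, p4, p6} is acyclic, so L(A) is finite; the longest accepting path visits 4 useful states, giving maximum string length 3.
Counting accepting paths from p2 by length: 1 of length 1, 3 of length 2, 2 of length 3. Total 6.

6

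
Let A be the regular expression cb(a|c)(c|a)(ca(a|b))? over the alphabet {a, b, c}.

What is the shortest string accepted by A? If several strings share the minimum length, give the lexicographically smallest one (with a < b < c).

By inspection of the expression, no string of length less than 4 matches, and cbaa is the lexicographically first match of length 4.

cbaa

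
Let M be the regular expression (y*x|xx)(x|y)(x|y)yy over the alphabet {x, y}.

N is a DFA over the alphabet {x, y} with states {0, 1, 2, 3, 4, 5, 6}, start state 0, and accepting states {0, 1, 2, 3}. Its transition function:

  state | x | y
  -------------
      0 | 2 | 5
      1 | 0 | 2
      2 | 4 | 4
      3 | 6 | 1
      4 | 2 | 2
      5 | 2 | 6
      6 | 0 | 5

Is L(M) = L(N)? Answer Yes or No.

No

The string xxxxyy is accepted by M but rejected by N.
So L(M) ≠ L(N).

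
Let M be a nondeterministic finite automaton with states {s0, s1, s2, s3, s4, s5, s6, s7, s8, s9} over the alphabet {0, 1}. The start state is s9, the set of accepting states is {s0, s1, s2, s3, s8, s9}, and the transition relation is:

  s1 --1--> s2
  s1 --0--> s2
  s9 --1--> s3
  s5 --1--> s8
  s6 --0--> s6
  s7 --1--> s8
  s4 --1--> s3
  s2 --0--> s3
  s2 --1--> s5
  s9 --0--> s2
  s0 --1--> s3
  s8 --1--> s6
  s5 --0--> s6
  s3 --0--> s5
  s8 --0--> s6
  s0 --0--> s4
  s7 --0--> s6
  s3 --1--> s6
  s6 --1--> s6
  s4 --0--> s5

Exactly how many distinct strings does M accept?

The useful subgraph on states {s2, s3, s5, s8, s9} is acyclic, so L(M) is finite; the longest accepting path visits 5 useful states, giving maximum string length 4.
Counting accepting paths from s9 by length: 1 of length 0, 2 of length 1, 1 of length 2, 2 of length 3, 1 of length 4. Total 7.

7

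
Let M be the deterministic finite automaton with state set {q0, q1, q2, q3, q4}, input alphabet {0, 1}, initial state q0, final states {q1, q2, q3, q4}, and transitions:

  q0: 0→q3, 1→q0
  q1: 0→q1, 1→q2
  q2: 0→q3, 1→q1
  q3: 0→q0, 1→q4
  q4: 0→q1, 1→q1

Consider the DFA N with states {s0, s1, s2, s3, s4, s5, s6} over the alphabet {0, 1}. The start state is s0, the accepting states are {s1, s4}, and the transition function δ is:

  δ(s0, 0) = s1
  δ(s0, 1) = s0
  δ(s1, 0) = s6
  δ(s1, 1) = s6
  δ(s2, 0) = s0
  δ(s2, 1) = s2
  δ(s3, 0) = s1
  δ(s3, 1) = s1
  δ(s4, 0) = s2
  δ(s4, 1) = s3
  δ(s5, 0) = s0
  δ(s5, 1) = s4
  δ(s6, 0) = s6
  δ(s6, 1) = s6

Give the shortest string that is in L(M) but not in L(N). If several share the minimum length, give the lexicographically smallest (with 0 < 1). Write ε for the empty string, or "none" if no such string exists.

The string 01 is accepted by M but not by N.
No shorter string lies in the difference, and 01 is the lexicographically first length-2 string in L(M) \ L(N).

01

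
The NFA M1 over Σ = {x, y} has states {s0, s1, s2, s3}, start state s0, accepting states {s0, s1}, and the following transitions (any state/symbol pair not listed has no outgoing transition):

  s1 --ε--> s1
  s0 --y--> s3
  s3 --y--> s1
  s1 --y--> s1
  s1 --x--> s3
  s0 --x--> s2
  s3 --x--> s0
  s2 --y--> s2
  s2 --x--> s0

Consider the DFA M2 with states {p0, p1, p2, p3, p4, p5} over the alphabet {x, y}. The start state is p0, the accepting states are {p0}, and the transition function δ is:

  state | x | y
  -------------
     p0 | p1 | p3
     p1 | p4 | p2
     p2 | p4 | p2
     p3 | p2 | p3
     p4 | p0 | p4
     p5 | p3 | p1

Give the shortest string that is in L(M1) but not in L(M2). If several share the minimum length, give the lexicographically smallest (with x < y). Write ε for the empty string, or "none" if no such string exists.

xx

The string xx is accepted by M1 but not by M2.
No shorter string lies in the difference, and xx is the lexicographically first length-2 string in L(M1) \ L(M2).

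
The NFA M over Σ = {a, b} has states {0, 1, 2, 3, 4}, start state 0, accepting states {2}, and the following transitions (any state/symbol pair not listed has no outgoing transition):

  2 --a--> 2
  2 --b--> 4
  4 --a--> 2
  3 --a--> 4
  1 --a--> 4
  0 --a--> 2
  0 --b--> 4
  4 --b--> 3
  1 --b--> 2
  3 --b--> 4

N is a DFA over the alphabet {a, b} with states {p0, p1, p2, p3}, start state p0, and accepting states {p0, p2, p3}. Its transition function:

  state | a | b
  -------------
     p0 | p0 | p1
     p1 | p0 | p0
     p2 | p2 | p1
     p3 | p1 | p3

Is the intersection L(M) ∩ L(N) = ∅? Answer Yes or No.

The string a is accepted by both M and N.
Hence L(M) ∩ L(N) ≠ ∅.

No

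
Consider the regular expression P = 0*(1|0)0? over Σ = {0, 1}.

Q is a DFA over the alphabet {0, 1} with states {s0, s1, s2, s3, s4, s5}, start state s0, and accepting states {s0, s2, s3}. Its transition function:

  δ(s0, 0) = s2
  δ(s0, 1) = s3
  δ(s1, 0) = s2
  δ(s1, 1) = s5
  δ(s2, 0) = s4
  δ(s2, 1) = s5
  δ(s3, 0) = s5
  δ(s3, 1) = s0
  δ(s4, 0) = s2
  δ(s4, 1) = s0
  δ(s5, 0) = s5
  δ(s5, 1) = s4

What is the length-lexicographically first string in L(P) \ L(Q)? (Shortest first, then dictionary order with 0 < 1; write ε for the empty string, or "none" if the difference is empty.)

The string 00 is accepted by P but not by Q.
No shorter string lies in the difference, and 00 is the lexicographically first length-2 string in L(P) \ L(Q).

00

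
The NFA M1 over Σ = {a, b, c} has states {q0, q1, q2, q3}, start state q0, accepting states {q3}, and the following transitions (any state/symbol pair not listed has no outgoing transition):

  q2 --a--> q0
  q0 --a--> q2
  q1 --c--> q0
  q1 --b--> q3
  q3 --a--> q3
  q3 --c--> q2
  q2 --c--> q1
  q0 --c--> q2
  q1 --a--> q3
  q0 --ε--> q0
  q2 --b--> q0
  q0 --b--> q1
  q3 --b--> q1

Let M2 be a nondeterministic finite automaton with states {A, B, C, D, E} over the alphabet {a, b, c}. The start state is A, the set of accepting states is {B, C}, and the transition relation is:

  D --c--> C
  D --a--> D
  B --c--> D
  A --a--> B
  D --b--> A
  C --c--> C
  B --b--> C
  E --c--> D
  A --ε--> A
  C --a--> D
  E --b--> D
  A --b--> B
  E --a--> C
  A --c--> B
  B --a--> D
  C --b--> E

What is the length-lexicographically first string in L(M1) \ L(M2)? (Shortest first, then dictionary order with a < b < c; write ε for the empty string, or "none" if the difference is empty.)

The string ba is accepted by M1 but not by M2.
No shorter string lies in the difference, and ba is the lexicographically first length-2 string in L(M1) \ L(M2).

ba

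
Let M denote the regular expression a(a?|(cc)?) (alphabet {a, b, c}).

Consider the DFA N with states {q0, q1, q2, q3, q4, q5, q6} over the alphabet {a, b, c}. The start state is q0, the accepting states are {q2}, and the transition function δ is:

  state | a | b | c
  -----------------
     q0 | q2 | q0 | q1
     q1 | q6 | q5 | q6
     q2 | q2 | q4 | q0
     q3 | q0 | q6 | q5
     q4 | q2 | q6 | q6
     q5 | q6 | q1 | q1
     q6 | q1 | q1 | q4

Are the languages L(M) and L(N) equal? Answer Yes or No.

The string acc is accepted by M but rejected by N.
So L(M) ≠ L(N).

No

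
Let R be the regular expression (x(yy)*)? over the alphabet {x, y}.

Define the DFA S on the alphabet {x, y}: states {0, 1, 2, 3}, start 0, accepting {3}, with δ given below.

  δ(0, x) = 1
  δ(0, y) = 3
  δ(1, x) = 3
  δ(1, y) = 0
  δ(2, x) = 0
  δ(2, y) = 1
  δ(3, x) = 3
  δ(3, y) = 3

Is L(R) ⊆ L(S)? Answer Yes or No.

The empty string ε is in L(R) but not in L(S).
So L(R) ⊄ L(S).

No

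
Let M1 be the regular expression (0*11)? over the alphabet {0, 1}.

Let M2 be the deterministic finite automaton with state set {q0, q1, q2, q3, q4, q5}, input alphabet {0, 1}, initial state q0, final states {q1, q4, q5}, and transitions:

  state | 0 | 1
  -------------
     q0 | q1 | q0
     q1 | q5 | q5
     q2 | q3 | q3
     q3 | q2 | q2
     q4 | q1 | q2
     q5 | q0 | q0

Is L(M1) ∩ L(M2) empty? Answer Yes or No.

Yes

Converting the expression M1 to a DFA (subset construction, then merging equivalent states) gives the minimal DFA with states {r0, r1, r2, r3, r4}, start state r0, accepting states {r0, r4} and transitions r0: 0→r1, 1→r2; r1: 0→r1, 1→r2; r2: 0→r3, 1→r4; r3: 0→r3, 1→r3; r4: 0→r3, 1→r3.
Exploring the product automaton M1 × M2 from the start pair (r0, q0), following both machines on each input symbol, reaches 10 state pairs: (r0, q0), (r1, q1), (r2, q0), (r1, q5), (r2, q5), (r3, q1), (r4, q0), (r1, q0), (r3, q0), (r3, q5).
M1 accepts in {r0, r4} and M2 accepts in {q1, q4, q5}; no reachable pair has both components accepting, so no string drives both machines to acceptance simultaneously and L(M1) ∩ L(M2) = ∅.
So no string is accepted by both, and the intersection is empty.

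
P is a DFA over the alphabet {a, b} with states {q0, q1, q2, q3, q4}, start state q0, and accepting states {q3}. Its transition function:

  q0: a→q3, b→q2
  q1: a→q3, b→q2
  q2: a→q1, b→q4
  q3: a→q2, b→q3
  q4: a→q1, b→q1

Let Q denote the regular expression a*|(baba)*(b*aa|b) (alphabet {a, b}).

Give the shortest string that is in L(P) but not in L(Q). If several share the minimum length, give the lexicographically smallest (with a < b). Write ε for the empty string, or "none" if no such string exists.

The string ab is accepted by P but not by Q.
No shorter string lies in the difference, and ab is the lexicographically first length-2 string in L(P) \ L(Q).

ab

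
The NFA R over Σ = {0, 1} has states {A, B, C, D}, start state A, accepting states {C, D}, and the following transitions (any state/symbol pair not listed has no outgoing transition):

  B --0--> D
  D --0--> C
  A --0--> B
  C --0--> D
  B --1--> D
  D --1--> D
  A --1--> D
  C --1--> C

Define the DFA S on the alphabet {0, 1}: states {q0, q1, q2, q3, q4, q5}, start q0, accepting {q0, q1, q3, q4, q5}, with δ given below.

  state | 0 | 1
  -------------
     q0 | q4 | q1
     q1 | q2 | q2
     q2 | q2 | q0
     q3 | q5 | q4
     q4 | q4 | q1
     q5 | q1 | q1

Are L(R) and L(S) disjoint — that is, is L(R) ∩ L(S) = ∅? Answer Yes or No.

The string 1 is accepted by both R and S.
Hence L(R) ∩ L(S) ≠ ∅.

No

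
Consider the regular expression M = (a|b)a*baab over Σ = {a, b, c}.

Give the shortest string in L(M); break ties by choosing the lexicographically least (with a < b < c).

abaab

By inspection of the expression, no string of length less than 5 matches, and abaab is the lexicographically first match of length 5.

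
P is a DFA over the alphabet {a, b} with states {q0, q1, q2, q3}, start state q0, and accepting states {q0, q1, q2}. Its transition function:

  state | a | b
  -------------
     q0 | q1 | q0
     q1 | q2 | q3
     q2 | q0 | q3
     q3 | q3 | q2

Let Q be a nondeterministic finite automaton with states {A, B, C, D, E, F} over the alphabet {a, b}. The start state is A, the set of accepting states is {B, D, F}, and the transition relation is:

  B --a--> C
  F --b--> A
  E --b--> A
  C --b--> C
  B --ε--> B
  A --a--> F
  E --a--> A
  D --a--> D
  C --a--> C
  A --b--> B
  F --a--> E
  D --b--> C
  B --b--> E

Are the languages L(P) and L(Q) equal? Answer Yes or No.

No

The empty string ε is accepted by P but rejected by Q.
So L(P) ≠ L(Q).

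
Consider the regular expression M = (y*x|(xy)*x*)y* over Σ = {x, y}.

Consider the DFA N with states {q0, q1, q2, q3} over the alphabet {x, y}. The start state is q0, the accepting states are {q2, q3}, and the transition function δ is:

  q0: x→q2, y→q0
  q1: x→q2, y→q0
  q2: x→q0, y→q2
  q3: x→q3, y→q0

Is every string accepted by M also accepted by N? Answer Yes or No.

No

The empty string ε is in L(M) but not in L(N).
So L(M) ⊄ L(N).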